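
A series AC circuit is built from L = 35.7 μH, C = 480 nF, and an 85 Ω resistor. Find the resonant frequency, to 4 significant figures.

38.45 kHz

ω₀ = 1/√(LC) = 1/√(3.57e-05 × 4.8e-07) = 241600 rad/s
f₀ = ω₀/(2π) = 38.45 kHz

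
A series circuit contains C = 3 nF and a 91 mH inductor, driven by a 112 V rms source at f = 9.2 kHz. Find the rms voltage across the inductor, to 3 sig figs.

ω = 2πf = 57810 rad/s
X_L = ωL = 5260 Ω
X_C = 1/(ωC) = 5770 Ω
Net reactance X = X_L − X_C = -506 Ω
Z = − j506 Ω
|Z| = √(0² + 506²) = 506 Ω
I = V/|Z| = 221 mA
V_L = I·|Z_L| = 0.221 × 5260 = 1160 V

1160 V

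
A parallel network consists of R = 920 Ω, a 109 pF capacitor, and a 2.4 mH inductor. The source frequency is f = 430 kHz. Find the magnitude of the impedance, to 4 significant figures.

ω = 2πf = 2.702e+06 rad/s
X_L = ωL = 6484 Ω
X_C = 1/(ωC) = 3396 Ω
Parallel: admittances add. Y = 1/R + 1/(jωL) + jωC
Y = (0.001087 + j0.0001403) S
|Y| = 0.001096 S → |Z| = 1/|Y| = 912.4 Ω, ∠Z = −∠Y = -7.353°

912.4 Ω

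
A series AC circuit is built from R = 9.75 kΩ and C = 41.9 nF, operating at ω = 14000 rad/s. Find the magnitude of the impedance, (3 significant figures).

9900 Ω

X_C = 1/(ωC) = 1700 Ω
Z = 9750 − j1700 Ω
|Z| = √(9750² + 1700²) = 9900 Ω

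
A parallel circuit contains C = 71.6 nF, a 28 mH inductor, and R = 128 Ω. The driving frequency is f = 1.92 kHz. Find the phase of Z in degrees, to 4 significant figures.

15.02°

ω = 2πf = 12060 rad/s
X_L = ωL = 337.8 Ω
X_C = 1/(ωC) = 1158 Ω
Parallel: admittances add. Y = 1/R + 1/(jωL) + jωC
Y = (0.007812 − j0.002097) S
|Y| = 0.008089 S → |Z| = 1/|Y| = 123.6 Ω, ∠Z = −∠Y = 15.02°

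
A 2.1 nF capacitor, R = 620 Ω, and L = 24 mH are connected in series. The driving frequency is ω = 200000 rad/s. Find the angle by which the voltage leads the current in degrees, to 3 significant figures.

75.6°

X_L = ωL = 4800 Ω
X_C = 1/(ωC) = 2380 Ω
Net reactance X = X_L − X_C = 2420 Ω
Z = 620 + j2420 Ω
|Z| = √(620² + 2420²) = 2500 Ω
∠Z = arctan(2420/620) = 75.6°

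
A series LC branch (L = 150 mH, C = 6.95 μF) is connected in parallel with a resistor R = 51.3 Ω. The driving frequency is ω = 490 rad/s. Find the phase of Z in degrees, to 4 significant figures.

-13.12°

X_L = ωL = 73.50 Ω
X_C = 1/(ωC) = 293.6 Ω
Branch 1: Z₁ = R = 51.30 Ω
Branch 2 (series LC): Z₂ = j(X_L − X_C) = −j220.1 Ω
Parallel: Z = Z₁Z₂/(Z₁+Z₂), |Z| = 49.96 Ω, ∠Z = -13.12°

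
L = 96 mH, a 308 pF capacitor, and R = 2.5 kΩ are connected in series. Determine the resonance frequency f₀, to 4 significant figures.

29.27 kHz

ω₀ = 1/√(LC) = 1/√(0.096 × 3.08e-10) = 183900 rad/s
f₀ = ω₀/(2π) = 29.27 kHz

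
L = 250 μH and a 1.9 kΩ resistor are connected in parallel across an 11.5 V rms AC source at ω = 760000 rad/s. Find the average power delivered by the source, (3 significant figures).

X_L = ωL = 190 Ω
Parallel: admittances add. Y = 1/R + 1/(jωL)
Y = (0.000526 − j0.00526) S
|Y| = 0.00529 S → |Z| = 1/|Y| = 189 Ω, ∠Z = −∠Y = 84.3°
I = V/|Z| = 60.8 mA
P = VI cos φ = 11.5 × 0.0608 × cos(84.3°) = 69.6 mW

69.6 mW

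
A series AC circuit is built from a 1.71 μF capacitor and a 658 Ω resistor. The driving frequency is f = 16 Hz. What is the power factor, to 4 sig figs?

ω = 2πf = 100.5 rad/s
X_C = 1/(ωC) = 5817 Ω
Z = 658.0 − j5817 Ω
|Z| = √(658.0² + 5817²) = 5854 Ω
∠Z = arctan(-5817/658.0) = -83.55°
cos φ = cos(-83.55°) = 0.1124

0.1124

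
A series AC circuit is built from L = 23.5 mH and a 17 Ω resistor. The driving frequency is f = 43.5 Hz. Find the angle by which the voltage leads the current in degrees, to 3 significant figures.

ω = 2πf = 273.3 rad/s
X_L = ωL = 6.42 Ω
Z = 17.0 + j6.42 Ω
|Z| = √(17.0² + 6.42²) = 18.2 Ω
∠Z = arctan(6.42/17.0) = 20.7°

20.7°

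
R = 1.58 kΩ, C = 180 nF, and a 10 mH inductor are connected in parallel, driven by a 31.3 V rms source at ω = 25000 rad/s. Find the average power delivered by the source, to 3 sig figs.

620 mW

X_L = ωL = 250 Ω
X_C = 1/(ωC) = 222 Ω
Parallel: admittances add. Y = 1/R + 1/(jωL) + jωC
Y = (0.000633 + j0.000500) S
|Y| = 0.000807 S → |Z| = 1/|Y| = 1240 Ω, ∠Z = −∠Y = -38.3°
I = V/|Z| = 25.2 mA
P = VI cos φ = 31.3 × 0.0252 × cos(-38.3°) = 620 mW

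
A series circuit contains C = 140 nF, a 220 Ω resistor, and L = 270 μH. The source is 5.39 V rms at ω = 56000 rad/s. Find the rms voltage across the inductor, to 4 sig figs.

X_L = ωL = 15.12 Ω
X_C = 1/(ωC) = 127.6 Ω
Net reactance X = X_L − X_C = -112.4 Ω
Z = 220.0 − j112.4 Ω
|Z| = √(220.0² + 112.4²) = 247.1 Ω
I = V/|Z| = 21.82 mA
V_L = I·|Z_L| = 0.02182 × 15.12 = 0.3299 V

0.3299 V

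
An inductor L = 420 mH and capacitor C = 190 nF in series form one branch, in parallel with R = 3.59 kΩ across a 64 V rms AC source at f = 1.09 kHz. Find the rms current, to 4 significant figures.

ω = 2πf = 6849 rad/s
X_L = ωL = 2876 Ω
X_C = 1/(ωC) = 768.5 Ω
Branch 1: Z₁ = R = 3590 Ω
Branch 2 (series LC): Z₂ = j(X_L − X_C) = j2108 Ω
Parallel: Z = Z₁Z₂/(Z₁+Z₂), |Z| = 1818 Ω, ∠Z = 59.58°
I = V/|Z| = 64/1818 = 35.21 mA

35.21 mA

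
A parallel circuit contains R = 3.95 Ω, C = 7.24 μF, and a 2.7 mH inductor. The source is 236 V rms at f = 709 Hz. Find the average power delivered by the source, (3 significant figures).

ω = 2πf = 4455 rad/s
X_L = ωL = 12.0 Ω
X_C = 1/(ωC) = 31.0 Ω
Parallel: admittances add. Y = 1/R + 1/(jωL) + jωC
Y = (0.253 − j0.0509) S
|Y| = 0.258 S → |Z| = 1/|Y| = 3.87 Ω, ∠Z = −∠Y = 11.4°
I = V/|Z| = 60.9 A
P = VI cos φ = 236 × 60.9 × cos(11.4°) = 14.1 kW

14.1 kW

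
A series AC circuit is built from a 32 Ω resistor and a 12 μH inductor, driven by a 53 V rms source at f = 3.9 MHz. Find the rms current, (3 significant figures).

ω = 2πf = 2.45e+07 rad/s
X_L = ωL = 294 Ω
Z = 32.0 + j294 Ω
|Z| = √(32.0² + 294²) = 296 Ω
I = V/|Z| = 53/296 = 179 mA

179 mA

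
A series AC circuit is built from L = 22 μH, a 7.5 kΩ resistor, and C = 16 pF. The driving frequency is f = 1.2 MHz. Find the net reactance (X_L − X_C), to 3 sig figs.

ω = 2πf = 7.54e+06 rad/s
X_L = ωL = 166 Ω
X_C = 1/(ωC) = 8290 Ω
X = 166 − 8290 = -8120 Ω

-8120 Ω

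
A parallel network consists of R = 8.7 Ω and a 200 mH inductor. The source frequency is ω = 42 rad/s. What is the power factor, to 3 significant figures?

X_L = ωL = 8.40 Ω
Parallel: admittances add. Y = 1/R + 1/(jωL)
Y = (0.115 − j0.119) S
|Y| = 0.165 S → |Z| = 1/|Y| = 6.04 Ω, ∠Z = −∠Y = 46.0°
cos φ = cos(46.0°) = 0.695

0.695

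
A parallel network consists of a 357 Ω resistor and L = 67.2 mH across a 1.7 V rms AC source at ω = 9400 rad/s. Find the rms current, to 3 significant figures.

5.47 mA

X_L = ωL = 632 Ω
Parallel: admittances add. Y = 1/R + 1/(jωL)
Y = (0.00280 − j0.00158) S
|Y| = 0.00322 S → |Z| = 1/|Y| = 311 Ω, ∠Z = −∠Y = 29.5°
I = V/|Z| = 1.7/311 = 5.47 mA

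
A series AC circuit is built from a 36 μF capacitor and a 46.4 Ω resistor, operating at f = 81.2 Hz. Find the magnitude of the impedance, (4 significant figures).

71.54 Ω

ω = 2πf = 510.2 rad/s
X_C = 1/(ωC) = 54.45 Ω
Z = 46.40 − j54.45 Ω
|Z| = √(46.40² + 54.45²) = 71.54 Ω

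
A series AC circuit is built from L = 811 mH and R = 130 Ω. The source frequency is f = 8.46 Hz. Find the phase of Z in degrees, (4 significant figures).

18.35°

ω = 2πf = 53.16 rad/s
X_L = ωL = 43.11 Ω
Z = 130.0 + j43.11 Ω
|Z| = √(130.0² + 43.11²) = 137.0 Ω
∠Z = arctan(43.11/130.0) = 18.35°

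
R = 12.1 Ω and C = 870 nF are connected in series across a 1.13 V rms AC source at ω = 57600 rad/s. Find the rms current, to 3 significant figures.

48.4 mA

X_C = 1/(ωC) = 20.0 Ω
Z = 12.1 − j20.0 Ω
|Z| = √(12.1² + 20.0²) = 23.3 Ω
I = V/|Z| = 1.13/23.3 = 48.4 mA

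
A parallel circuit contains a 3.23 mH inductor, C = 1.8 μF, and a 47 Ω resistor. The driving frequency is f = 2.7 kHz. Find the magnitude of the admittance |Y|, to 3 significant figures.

24.6 mS

ω = 2πf = 16960 rad/s
X_L = ωL = 54.8 Ω
X_C = 1/(ωC) = 32.7 Ω
Parallel: admittances add. Y = 1/R + 1/(jωL) + jωC
Y = (0.0213 + j0.0123) S
|Y| = 0.0246 S → |Z| = 1/|Y| = 40.7 Ω, ∠Z = −∠Y = -30.0°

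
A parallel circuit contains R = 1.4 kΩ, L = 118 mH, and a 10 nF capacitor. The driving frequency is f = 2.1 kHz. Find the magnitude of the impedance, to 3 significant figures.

ω = 2πf = 13190 rad/s
X_L = ωL = 1560 Ω
X_C = 1/(ωC) = 7580 Ω
Parallel: admittances add. Y = 1/R + 1/(jωL) + jωC
Y = (0.000714 − j0.000510) S
|Y| = 0.000878 S → |Z| = 1/|Y| = 1140 Ω, ∠Z = −∠Y = 35.5°

1140 Ω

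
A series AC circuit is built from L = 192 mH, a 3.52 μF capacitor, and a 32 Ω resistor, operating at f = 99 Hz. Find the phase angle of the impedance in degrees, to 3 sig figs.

ω = 2πf = 622.0 rad/s
X_L = ωL = 119 Ω
X_C = 1/(ωC) = 457 Ω
Net reactance X = X_L − X_C = -337 Ω
Z = 32.0 − j337 Ω
|Z| = √(32.0² + 337²) = 339 Ω
∠Z = arctan(-337/32.0) = -84.6°

-84.6°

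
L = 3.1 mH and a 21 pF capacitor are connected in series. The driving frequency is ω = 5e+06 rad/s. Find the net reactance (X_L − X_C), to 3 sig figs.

X_L = ωL = 15500 Ω
X_C = 1/(ωC) = 9520 Ω
X = 15500 − 9520 = 5980 Ω

5980 Ω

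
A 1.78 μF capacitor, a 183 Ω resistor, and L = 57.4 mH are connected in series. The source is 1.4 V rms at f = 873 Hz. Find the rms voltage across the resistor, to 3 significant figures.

ω = 2πf = 5485 rad/s
X_L = ωL = 315 Ω
X_C = 1/(ωC) = 102 Ω
Net reactance X = X_L − X_C = 212 Ω
Z = 183 + j212 Ω
|Z| = √(183² + 212²) = 280 Ω
I = V/|Z| = 4.99 mA
V_R = I·|Z_R| = 0.00499 × 183 = 0.914 V

0.914 V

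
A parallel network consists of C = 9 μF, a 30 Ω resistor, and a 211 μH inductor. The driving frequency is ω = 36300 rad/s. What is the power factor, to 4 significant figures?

0.1675

X_L = ωL = 7.659 Ω
X_C = 1/(ωC) = 3.061 Ω
Parallel: admittances add. Y = 1/R + 1/(jωL) + jωC
Y = (0.03333 + j0.1961) S
|Y| = 0.1990 S → |Z| = 1/|Y| = 5.026 Ω, ∠Z = −∠Y = -80.35°
cos φ = cos(-80.35°) = 0.1675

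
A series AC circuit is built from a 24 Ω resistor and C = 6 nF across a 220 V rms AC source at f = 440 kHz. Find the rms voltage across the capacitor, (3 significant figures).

ω = 2πf = 2.765e+06 rad/s
X_C = 1/(ωC) = 60.3 Ω
Z = 24.0 − j60.3 Ω
|Z| = √(24.0² + 60.3²) = 64.9 Ω
I = V/|Z| = 3.39 A
V_C = I·|Z_C| = 3.39 × 60.3 = 204 V

204 V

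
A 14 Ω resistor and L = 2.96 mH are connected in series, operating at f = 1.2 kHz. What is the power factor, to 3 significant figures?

0.531

ω = 2πf = 7540 rad/s
X_L = ωL = 22.3 Ω
Z = 14.0 + j22.3 Ω
|Z| = √(14.0² + 22.3²) = 26.3 Ω
∠Z = arctan(22.3/14.0) = 57.9°
cos φ = cos(57.9°) = 0.531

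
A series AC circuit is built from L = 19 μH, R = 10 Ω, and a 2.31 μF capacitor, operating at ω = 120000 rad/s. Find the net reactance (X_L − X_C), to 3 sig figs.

-1.33 Ω

X_L = ωL = 2.28 Ω
X_C = 1/(ωC) = 3.61 Ω
X = 2.28 − 3.61 = -1.33 Ω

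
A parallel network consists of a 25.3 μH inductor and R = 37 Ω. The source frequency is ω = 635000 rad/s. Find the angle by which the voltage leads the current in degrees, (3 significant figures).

66.5°

X_L = ωL = 16.1 Ω
Parallel: admittances add. Y = 1/R + 1/(jωL)
Y = (0.0270 − j0.0622) S
|Y| = 0.0679 S → |Z| = 1/|Y| = 14.7 Ω, ∠Z = −∠Y = 66.5°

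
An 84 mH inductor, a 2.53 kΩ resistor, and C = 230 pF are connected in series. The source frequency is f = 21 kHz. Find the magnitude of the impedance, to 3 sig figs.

22000 Ω

ω = 2πf = 131900 rad/s
X_L = ωL = 11100 Ω
X_C = 1/(ωC) = 33000 Ω
Net reactance X = X_L − X_C = -21900 Ω
Z = 2530 − j21900 Ω
|Z| = √(2530² + 21900²) = 22000 Ω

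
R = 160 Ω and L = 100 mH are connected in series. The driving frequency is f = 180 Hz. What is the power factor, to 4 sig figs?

0.8166

ω = 2πf = 1131 rad/s
X_L = ωL = 113.1 Ω
Z = 160.0 + j113.1 Ω
|Z| = √(160.0² + 113.1²) = 195.9 Ω
∠Z = arctan(113.1/160.0) = 35.25°
cos φ = cos(35.25°) = 0.8166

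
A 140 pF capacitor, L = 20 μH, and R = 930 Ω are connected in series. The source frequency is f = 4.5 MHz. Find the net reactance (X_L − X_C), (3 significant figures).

313 Ω

ω = 2πf = 2.827e+07 rad/s
X_L = ωL = 565 Ω
X_C = 1/(ωC) = 253 Ω
X = 565 − 253 = 313 Ω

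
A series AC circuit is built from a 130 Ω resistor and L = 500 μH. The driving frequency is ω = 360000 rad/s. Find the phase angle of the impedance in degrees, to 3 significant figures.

X_L = ωL = 180 Ω
Z = 130 + j180 Ω
|Z| = √(130² + 180²) = 222 Ω
∠Z = arctan(180/130) = 54.2°

54.2°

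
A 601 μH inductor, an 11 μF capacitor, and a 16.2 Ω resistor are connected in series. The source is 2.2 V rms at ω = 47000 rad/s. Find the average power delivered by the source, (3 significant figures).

82.1 mW

X_L = ωL = 28.2 Ω
X_C = 1/(ωC) = 1.93 Ω
Net reactance X = X_L − X_C = 26.3 Ω
Z = 16.2 + j26.3 Ω
|Z| = √(16.2² + 26.3²) = 30.9 Ω
∠Z = arctan(26.3/16.2) = 58.4°
I = V/|Z| = 71.2 mA
P = VI cos φ = 2.2 × 0.0712 × cos(58.4°) = 82.1 mW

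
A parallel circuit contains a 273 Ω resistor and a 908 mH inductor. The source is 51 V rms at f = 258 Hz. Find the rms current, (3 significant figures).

ω = 2πf = 1621 rad/s
X_L = ωL = 1470 Ω
Parallel: admittances add. Y = 1/R + 1/(jωL)
Y = (0.00366 − j0.000679) S
|Y| = 0.00373 S → |Z| = 1/|Y| = 268 Ω, ∠Z = −∠Y = 10.5°
I = V/|Z| = 51/268 = 190 mA

190 mA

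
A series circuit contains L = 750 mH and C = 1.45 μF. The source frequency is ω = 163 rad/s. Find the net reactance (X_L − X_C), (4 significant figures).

-4109 Ω

X_L = ωL = 122.2 Ω
X_C = 1/(ωC) = 4231 Ω
X = 122.2 − 4231 = -4109 Ω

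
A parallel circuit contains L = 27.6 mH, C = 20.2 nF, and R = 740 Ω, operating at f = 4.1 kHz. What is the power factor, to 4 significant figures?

0.8363

ω = 2πf = 25760 rad/s
X_L = ωL = 711.0 Ω
X_C = 1/(ωC) = 1922 Ω
Parallel: admittances add. Y = 1/R + 1/(jωL) + jωC
Y = (0.001351 − j0.0008861) S
|Y| = 0.001616 S → |Z| = 1/|Y| = 618.8 Ω, ∠Z = −∠Y = 33.25°
cos φ = cos(33.25°) = 0.8363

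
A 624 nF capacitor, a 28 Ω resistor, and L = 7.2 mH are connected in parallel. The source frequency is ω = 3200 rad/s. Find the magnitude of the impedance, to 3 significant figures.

X_L = ωL = 23.0 Ω
X_C = 1/(ωC) = 501 Ω
Parallel: admittances add. Y = 1/R + 1/(jωL) + jωC
Y = (0.0357 − j0.0414) S
|Y| = 0.0547 S → |Z| = 1/|Y| = 18.3 Ω, ∠Z = −∠Y = 49.2°

18.3 Ω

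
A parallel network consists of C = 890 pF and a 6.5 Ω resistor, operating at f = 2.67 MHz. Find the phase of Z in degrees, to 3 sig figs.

ω = 2πf = 1.678e+07 rad/s
X_C = 1/(ωC) = 67.0 Ω
Parallel: admittances add. Y = 1/R + jωC
Y = (0.154 + j0.0149) S
|Y| = 0.155 S → |Z| = 1/|Y| = 6.47 Ω, ∠Z = −∠Y = -5.54°

-5.54°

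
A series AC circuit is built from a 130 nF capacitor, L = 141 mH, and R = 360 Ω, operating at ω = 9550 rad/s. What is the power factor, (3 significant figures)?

0.554

X_L = ωL = 1350 Ω
X_C = 1/(ωC) = 805 Ω
Net reactance X = X_L − X_C = 541 Ω
Z = 360 + j541 Ω
|Z| = √(360² + 541²) = 650 Ω
∠Z = arctan(541/360) = 56.4°
cos φ = cos(56.4°) = 0.554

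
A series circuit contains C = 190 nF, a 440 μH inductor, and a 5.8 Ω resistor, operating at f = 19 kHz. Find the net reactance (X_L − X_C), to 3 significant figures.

ω = 2πf = 119400 rad/s
X_L = ωL = 52.5 Ω
X_C = 1/(ωC) = 44.1 Ω
X = 52.5 − 44.1 = 8.44 Ω

8.44 Ω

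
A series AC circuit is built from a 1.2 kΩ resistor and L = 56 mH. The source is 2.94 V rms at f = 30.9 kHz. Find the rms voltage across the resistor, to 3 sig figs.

ω = 2πf = 194200 rad/s
X_L = ωL = 10900 Ω
Z = 1200 + j10900 Ω
|Z| = √(1200² + 10900²) = 10900 Ω
I = V/|Z| = 269 μA
V_R = I·|Z_R| = 0.000269 × 1200 = 0.323 V

0.323 V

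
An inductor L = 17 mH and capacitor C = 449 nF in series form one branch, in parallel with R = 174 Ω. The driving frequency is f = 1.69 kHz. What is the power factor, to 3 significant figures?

ω = 2πf = 10620 rad/s
X_L = ωL = 181 Ω
X_C = 1/(ωC) = 210 Ω
Branch 1: Z₁ = R = 174 Ω
Branch 2 (series LC): Z₂ = j(X_L − X_C) = −j29.2 Ω
Parallel: Z = Z₁Z₂/(Z₁+Z₂), |Z| = 28.8 Ω, ∠Z = -80.5°
cos φ = cos(-80.5°) = 0.166

0.166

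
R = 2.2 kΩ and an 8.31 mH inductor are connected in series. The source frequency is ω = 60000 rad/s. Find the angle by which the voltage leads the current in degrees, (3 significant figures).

12.8°

X_L = ωL = 499 Ω
Z = 2200 + j499 Ω
|Z| = √(2200² + 499²) = 2260 Ω
∠Z = arctan(499/2200) = 12.8°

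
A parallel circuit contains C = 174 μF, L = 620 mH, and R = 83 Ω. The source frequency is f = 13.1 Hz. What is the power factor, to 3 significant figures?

0.916

ω = 2πf = 82.31 rad/s
X_L = ωL = 51.0 Ω
X_C = 1/(ωC) = 69.8 Ω
Parallel: admittances add. Y = 1/R + 1/(jωL) + jωC
Y = (0.0120 − j0.00527) S
|Y| = 0.0132 S → |Z| = 1/|Y| = 76.0 Ω, ∠Z = −∠Y = 23.6°
cos φ = cos(23.6°) = 0.916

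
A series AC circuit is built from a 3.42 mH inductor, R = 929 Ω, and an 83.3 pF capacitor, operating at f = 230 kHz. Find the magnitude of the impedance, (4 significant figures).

3491 Ω

ω = 2πf = 1.445e+06 rad/s
X_L = ωL = 4942 Ω
X_C = 1/(ωC) = 8307 Ω
Net reactance X = X_L − X_C = -3365 Ω
Z = 929.0 − j3365 Ω
|Z| = √(929.0² + 3365²) = 3491 Ω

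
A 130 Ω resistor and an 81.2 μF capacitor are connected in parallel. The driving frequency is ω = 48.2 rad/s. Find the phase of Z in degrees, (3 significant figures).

-27.0°

X_C = 1/(ωC) = 256 Ω
Parallel: admittances add. Y = 1/R + jωC
Y = (0.00769 + j0.00391) S
|Y| = 0.00863 S → |Z| = 1/|Y| = 116 Ω, ∠Z = −∠Y = -27.0°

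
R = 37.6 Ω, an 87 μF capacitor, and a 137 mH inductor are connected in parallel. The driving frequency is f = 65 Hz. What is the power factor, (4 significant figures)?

0.8331

ω = 2πf = 408.4 rad/s
X_L = ωL = 55.95 Ω
X_C = 1/(ωC) = 28.14 Ω
Parallel: admittances add. Y = 1/R + 1/(jωL) + jωC
Y = (0.02660 + j0.01766) S
|Y| = 0.03192 S → |Z| = 1/|Y| = 31.32 Ω, ∠Z = −∠Y = -33.58°
cos φ = cos(-33.58°) = 0.8331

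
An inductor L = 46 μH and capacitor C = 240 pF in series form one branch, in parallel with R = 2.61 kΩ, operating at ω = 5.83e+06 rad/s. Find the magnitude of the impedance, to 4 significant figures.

440.1 Ω

X_L = ωL = 268.2 Ω
X_C = 1/(ωC) = 714.7 Ω
Branch 1: Z₁ = R = 2610 Ω
Branch 2 (series LC): Z₂ = j(X_L − X_C) = −j446.5 Ω
Parallel: Z = Z₁Z₂/(Z₁+Z₂), |Z| = 440.1 Ω, ∠Z = -80.29°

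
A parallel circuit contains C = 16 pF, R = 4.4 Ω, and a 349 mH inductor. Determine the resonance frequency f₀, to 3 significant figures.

67.4 kHz

ω₀ = 1/√(LC) = 1/√(0.349 × 1.6e-11) = 423200 rad/s
f₀ = ω₀/(2π) = 67.4 kHz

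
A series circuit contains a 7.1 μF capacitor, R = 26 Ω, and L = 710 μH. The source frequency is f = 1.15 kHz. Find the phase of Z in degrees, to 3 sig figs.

ω = 2πf = 7226 rad/s
X_L = ωL = 5.13 Ω
X_C = 1/(ωC) = 19.5 Ω
Net reactance X = X_L − X_C = -14.4 Ω
Z = 26.0 − j14.4 Ω
|Z| = √(26.0² + 14.4²) = 29.7 Ω
∠Z = arctan(-14.4/26.0) = -28.9°

-28.9°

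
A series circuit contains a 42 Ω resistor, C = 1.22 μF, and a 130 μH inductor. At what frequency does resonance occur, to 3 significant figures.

ω₀ = 1/√(LC) = 1/√(0.00013 × 1.22e-06) = 79410 rad/s
f₀ = ω₀/(2π) = 12.6 kHz

12.6 kHz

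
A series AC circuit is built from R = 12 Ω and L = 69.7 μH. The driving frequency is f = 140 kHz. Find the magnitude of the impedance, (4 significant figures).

ω = 2πf = 879600 rad/s
X_L = ωL = 61.31 Ω
Z = 12.00 + j61.31 Ω
|Z| = √(12.00² + 61.31²) = 62.47 Ω

62.47 Ω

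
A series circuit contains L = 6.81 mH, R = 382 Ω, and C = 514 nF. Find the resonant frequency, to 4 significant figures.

2.690 kHz

ω₀ = 1/√(LC) = 1/√(0.00681 × 5.14e-07) = 16900 rad/s
f₀ = ω₀/(2π) = 2.690 kHz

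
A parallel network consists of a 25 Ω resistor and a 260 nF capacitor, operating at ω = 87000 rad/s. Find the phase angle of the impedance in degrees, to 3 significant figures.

-29.5°

X_C = 1/(ωC) = 44.2 Ω
Parallel: admittances add. Y = 1/R + jωC
Y = (0.0400 + j0.0226) S
|Y| = 0.0460 S → |Z| = 1/|Y| = 21.8 Ω, ∠Z = −∠Y = -29.5°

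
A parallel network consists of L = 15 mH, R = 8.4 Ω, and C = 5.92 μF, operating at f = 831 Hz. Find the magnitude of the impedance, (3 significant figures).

8.30 Ω

ω = 2πf = 5221 rad/s
X_L = ωL = 78.3 Ω
X_C = 1/(ωC) = 32.4 Ω
Parallel: admittances add. Y = 1/R + 1/(jωL) + jωC
Y = (0.119 + j0.0181) S
|Y| = 0.120 S → |Z| = 1/|Y| = 8.30 Ω, ∠Z = −∠Y = -8.66°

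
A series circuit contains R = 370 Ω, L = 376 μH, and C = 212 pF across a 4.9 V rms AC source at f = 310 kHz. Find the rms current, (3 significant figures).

2.83 mA

ω = 2πf = 1.948e+06 rad/s
X_L = ωL = 732 Ω
X_C = 1/(ωC) = 2420 Ω
Net reactance X = X_L − X_C = -1690 Ω
Z = 370 − j1690 Ω
|Z| = √(370² + 1690²) = 1730 Ω
I = V/|Z| = 4.9/1730 = 2.83 mA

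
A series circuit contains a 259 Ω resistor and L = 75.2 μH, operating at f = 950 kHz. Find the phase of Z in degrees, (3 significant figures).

60.0°

ω = 2πf = 5.969e+06 rad/s
X_L = ωL = 449 Ω
Z = 259 + j449 Ω
|Z| = √(259² + 449²) = 518 Ω
∠Z = arctan(449/259) = 60.0°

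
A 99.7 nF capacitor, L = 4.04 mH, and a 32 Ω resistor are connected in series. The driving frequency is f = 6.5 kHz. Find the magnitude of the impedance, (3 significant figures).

ω = 2πf = 40840 rad/s
X_L = ωL = 165 Ω
X_C = 1/(ωC) = 246 Ω
Net reactance X = X_L − X_C = -80.6 Ω
Z = 32.0 − j80.6 Ω
|Z| = √(32.0² + 80.6²) = 86.7 Ω

86.7 Ω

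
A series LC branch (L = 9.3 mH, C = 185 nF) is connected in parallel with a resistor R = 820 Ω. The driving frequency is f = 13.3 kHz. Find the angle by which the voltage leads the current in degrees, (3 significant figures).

49.0°

ω = 2πf = 83570 rad/s
X_L = ωL = 777 Ω
X_C = 1/(ωC) = 64.7 Ω
Branch 1: Z₁ = R = 820 Ω
Branch 2 (series LC): Z₂ = j(X_L − X_C) = j712 Ω
Parallel: Z = Z₁Z₂/(Z₁+Z₂), |Z| = 538 Ω, ∠Z = 49.0°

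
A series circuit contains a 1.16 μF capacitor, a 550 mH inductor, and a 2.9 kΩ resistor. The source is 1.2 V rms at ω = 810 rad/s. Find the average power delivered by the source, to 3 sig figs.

X_L = ωL = 446 Ω
X_C = 1/(ωC) = 1060 Ω
Net reactance X = X_L − X_C = -619 Ω
Z = 2900 − j619 Ω
|Z| = √(2900² + 619²) = 2970 Ω
∠Z = arctan(-619/2900) = -12.0°
I = V/|Z| = 405 μA
P = VI cos φ = 1.2 × 0.000405 × cos(-12.0°) = 475 μW

475 μW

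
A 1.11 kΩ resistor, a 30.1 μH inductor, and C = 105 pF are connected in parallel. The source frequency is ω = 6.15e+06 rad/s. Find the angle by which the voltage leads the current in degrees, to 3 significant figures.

79.3°

X_L = ωL = 185 Ω
X_C = 1/(ωC) = 1550 Ω
Parallel: admittances add. Y = 1/R + 1/(jωL) + jωC
Y = (0.000901 − j0.00476) S
|Y| = 0.00484 S → |Z| = 1/|Y| = 207 Ω, ∠Z = −∠Y = 79.3°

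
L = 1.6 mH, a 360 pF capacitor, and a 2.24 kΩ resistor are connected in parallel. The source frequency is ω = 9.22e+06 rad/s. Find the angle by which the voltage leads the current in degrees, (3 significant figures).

X_L = ωL = 14800 Ω
X_C = 1/(ωC) = 301 Ω
Parallel: admittances add. Y = 1/R + 1/(jωL) + jωC
Y = (0.000446 + j0.00325) S
|Y| = 0.00328 S → |Z| = 1/|Y| = 305 Ω, ∠Z = −∠Y = -82.2°

-82.2°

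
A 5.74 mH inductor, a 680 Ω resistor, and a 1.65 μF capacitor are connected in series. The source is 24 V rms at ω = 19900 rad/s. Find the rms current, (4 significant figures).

X_L = ωL = 114.2 Ω
X_C = 1/(ωC) = 30.46 Ω
Net reactance X = X_L − X_C = 83.77 Ω
Z = 680.0 + j83.77 Ω
|Z| = √(680.0² + 83.77²) = 685.1 Ω
I = V/|Z| = 24/685.1 = 35.03 mA

35.03 mA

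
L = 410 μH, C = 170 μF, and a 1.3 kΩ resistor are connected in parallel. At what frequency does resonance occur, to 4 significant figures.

ω₀ = 1/√(LC) = 1/√(0.00041 × 0.00017) = 3788 rad/s
f₀ = ω₀/(2π) = 602.8 Hz

602.8 Hz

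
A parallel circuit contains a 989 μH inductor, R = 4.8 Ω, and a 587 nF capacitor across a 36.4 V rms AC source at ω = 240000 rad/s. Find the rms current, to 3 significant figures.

X_L = ωL = 237 Ω
X_C = 1/(ωC) = 7.10 Ω
Parallel: admittances add. Y = 1/R + 1/(jωL) + jωC
Y = (0.208 + j0.137) S
|Y| = 0.249 S → |Z| = 1/|Y| = 4.01 Ω, ∠Z = −∠Y = -33.3°
I = V/|Z| = 36.4/4.01 = 9.07 A

9.07 A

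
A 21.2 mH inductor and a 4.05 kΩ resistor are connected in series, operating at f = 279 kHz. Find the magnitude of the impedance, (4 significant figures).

ω = 2πf = 1.753e+06 rad/s
X_L = ωL = 37160 Ω
Z = 4050 + j37160 Ω
|Z| = √(4050² + 37160²) = 37380 Ω

37380 Ω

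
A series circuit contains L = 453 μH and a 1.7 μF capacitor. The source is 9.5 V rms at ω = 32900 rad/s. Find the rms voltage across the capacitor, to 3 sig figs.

X_L = ωL = 14.9 Ω
X_C = 1/(ωC) = 17.9 Ω
Net reactance X = X_L − X_C = -2.98 Ω
Z = − j2.98 Ω
|Z| = √(0² + 2.98²) = 2.98 Ω
I = V/|Z| = 3.19 A
V_C = I·|Z_C| = 3.19 × 17.9 = 57.1 V

57.1 V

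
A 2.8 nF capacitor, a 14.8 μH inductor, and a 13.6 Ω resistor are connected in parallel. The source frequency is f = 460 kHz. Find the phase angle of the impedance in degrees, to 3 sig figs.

11.7°

ω = 2πf = 2.89e+06 rad/s
X_L = ωL = 42.8 Ω
X_C = 1/(ωC) = 124 Ω
Parallel: admittances add. Y = 1/R + 1/(jωL) + jωC
Y = (0.0735 − j0.0153) S
|Y| = 0.0751 S → |Z| = 1/|Y| = 13.3 Ω, ∠Z = −∠Y = 11.7°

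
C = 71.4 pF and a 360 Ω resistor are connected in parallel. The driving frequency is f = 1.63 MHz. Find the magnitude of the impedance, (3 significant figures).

ω = 2πf = 1.024e+07 rad/s
X_C = 1/(ωC) = 1370 Ω
Parallel: admittances add. Y = 1/R + jωC
Y = (0.00278 + j0.000731) S
|Y| = 0.00287 S → |Z| = 1/|Y| = 348 Ω, ∠Z = −∠Y = -14.7°

348 Ω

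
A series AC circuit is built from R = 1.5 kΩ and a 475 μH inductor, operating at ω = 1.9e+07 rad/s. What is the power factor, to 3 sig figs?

X_L = ωL = 9020 Ω
Z = 1500 + j9020 Ω
|Z| = √(1500² + 9020²) = 9150 Ω
∠Z = arctan(9020/1500) = 80.6°
cos φ = cos(80.6°) = 0.164

0.164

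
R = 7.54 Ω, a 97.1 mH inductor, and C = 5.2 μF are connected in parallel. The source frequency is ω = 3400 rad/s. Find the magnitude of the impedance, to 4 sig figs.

7.494 Ω

X_L = ωL = 330.1 Ω
X_C = 1/(ωC) = 56.56 Ω
Parallel: admittances add. Y = 1/R + 1/(jωL) + jωC
Y = (0.1326 + j0.01465) S
|Y| = 0.1334 S → |Z| = 1/|Y| = 7.494 Ω, ∠Z = −∠Y = -6.304°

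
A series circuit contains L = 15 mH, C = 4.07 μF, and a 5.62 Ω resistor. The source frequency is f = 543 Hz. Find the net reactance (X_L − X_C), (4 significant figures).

-20.84 Ω

ω = 2πf = 3412 rad/s
X_L = ωL = 51.18 Ω
X_C = 1/(ωC) = 72.02 Ω
X = 51.18 − 72.02 = -20.84 Ω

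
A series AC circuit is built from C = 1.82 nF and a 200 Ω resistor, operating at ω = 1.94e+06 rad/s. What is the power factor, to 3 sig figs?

0.577

X_C = 1/(ωC) = 283 Ω
Z = 200 − j283 Ω
|Z| = √(200² + 283²) = 347 Ω
∠Z = arctan(-283/200) = -54.8°
cos φ = cos(-54.8°) = 0.577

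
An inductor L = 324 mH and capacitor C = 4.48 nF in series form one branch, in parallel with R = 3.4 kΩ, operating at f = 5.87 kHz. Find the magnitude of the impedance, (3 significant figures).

ω = 2πf = 36880 rad/s
X_L = ωL = 11900 Ω
X_C = 1/(ωC) = 6050 Ω
Branch 1: Z₁ = R = 3400 Ω
Branch 2 (series LC): Z₂ = j(X_L − X_C) = j5900 Ω
Parallel: Z = Z₁Z₂/(Z₁+Z₂), |Z| = 2950 Ω, ∠Z = 30.0°

2950 Ω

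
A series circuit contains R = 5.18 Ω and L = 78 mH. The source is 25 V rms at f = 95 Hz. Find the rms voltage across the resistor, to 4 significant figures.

ω = 2πf = 596.9 rad/s
X_L = ωL = 46.56 Ω
Z = 5.180 + j46.56 Ω
|Z| = √(5.180² + 46.56²) = 46.85 Ω
I = V/|Z| = 533.7 mA
V_R = I·|Z_R| = 0.5337 × 5.180 = 2.764 V

2.764 V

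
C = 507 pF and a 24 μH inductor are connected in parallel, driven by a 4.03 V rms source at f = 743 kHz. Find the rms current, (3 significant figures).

26.4 mA

ω = 2πf = 4.668e+06 rad/s
X_L = ωL = 112 Ω
X_C = 1/(ωC) = 422 Ω
Parallel: admittances add. Y = 1/(jωL) + jωC
Y = (0 − j0.00656) S
|Y| = 0.00656 S → |Z| = 1/|Y| = 152 Ω, ∠Z = −∠Y = 90.0°
I = V/|Z| = 4.03/152 = 26.4 mA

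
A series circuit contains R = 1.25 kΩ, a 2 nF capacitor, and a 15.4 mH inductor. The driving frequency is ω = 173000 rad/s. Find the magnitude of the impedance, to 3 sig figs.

1270 Ω

X_L = ωL = 2660 Ω
X_C = 1/(ωC) = 2890 Ω
Net reactance X = X_L − X_C = -226 Ω
Z = 1250 − j226 Ω
|Z| = √(1250² + 226²) = 1270 Ω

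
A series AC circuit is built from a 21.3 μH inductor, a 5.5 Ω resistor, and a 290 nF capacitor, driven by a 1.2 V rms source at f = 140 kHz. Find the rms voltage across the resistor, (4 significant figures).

0.4176 V

ω = 2πf = 879600 rad/s
X_L = ωL = 18.74 Ω
X_C = 1/(ωC) = 3.920 Ω
Net reactance X = X_L − X_C = 14.82 Ω
Z = 5.500 + j14.82 Ω
|Z| = √(5.500² + 14.82²) = 15.80 Ω
I = V/|Z| = 75.93 mA
V_R = I·|Z_R| = 0.07593 × 5.500 = 0.4176 V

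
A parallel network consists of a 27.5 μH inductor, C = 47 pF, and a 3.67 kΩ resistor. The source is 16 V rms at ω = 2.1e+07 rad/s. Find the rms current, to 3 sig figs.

X_L = ωL = 578 Ω
X_C = 1/(ωC) = 1010 Ω
Parallel: admittances add. Y = 1/R + 1/(jωL) + jωC
Y = (0.000272 − j0.000745) S
|Y| = 0.000793 S → |Z| = 1/|Y| = 1260 Ω, ∠Z = −∠Y = 69.9°
I = V/|Z| = 16/1260 = 12.7 mA

12.7 mA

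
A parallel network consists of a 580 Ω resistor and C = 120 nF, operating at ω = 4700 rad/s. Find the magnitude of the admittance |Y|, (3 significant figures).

X_C = 1/(ωC) = 1770 Ω
Parallel: admittances add. Y = 1/R + jωC
Y = (0.00172 + j0.000564) S
|Y| = 0.00181 S → |Z| = 1/|Y| = 551 Ω, ∠Z = −∠Y = -18.1°

1.81 mS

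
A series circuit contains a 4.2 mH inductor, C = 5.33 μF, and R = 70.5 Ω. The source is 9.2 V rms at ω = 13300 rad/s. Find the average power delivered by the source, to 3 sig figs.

X_L = ωL = 55.9 Ω
X_C = 1/(ωC) = 14.1 Ω
Net reactance X = X_L − X_C = 41.8 Ω
Z = 70.5 + j41.8 Ω
|Z| = √(70.5² + 41.8²) = 81.9 Ω
∠Z = arctan(41.8/70.5) = 30.6°
I = V/|Z| = 112 mA
P = VI cos φ = 9.2 × 0.112 × cos(30.6°) = 889 mW

889 mW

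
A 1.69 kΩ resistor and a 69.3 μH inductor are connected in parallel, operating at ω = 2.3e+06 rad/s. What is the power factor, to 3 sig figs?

X_L = ωL = 159 Ω
Parallel: admittances add. Y = 1/R + 1/(jωL)
Y = (0.000592 − j0.00627) S
|Y| = 0.00630 S → |Z| = 1/|Y| = 159 Ω, ∠Z = −∠Y = 84.6°
cos φ = cos(84.6°) = 0.0939

0.0939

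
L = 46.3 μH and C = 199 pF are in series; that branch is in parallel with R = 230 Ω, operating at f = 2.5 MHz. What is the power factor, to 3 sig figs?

ω = 2πf = 1.571e+07 rad/s
X_L = ωL = 727 Ω
X_C = 1/(ωC) = 320 Ω
Branch 1: Z₁ = R = 230 Ω
Branch 2 (series LC): Z₂ = j(X_L − X_C) = j407 Ω
Parallel: Z = Z₁Z₂/(Z₁+Z₂), |Z| = 200 Ω, ∠Z = 29.4°
cos φ = cos(29.4°) = 0.871

0.871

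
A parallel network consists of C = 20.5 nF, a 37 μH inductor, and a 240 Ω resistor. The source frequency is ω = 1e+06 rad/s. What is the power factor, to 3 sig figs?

0.538

X_L = ωL = 37.0 Ω
X_C = 1/(ωC) = 48.8 Ω
Parallel: admittances add. Y = 1/R + 1/(jωL) + jωC
Y = (0.00417 − j0.00653) S
|Y| = 0.00774 S → |Z| = 1/|Y| = 129 Ω, ∠Z = −∠Y = 57.4°
cos φ = cos(57.4°) = 0.538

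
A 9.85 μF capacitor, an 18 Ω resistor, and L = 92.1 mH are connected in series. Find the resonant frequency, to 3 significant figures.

ω₀ = 1/√(LC) = 1/√(0.0921 × 9.85e-06) = 1050 rad/s
f₀ = ω₀/(2π) = 167 Hz

167 Hz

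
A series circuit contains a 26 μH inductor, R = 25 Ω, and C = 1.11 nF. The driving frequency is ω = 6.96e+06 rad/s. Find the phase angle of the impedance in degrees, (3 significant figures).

X_L = ωL = 181 Ω
X_C = 1/(ωC) = 129 Ω
Net reactance X = X_L − X_C = 51.5 Ω
Z = 25.0 + j51.5 Ω
|Z| = √(25.0² + 51.5²) = 57.3 Ω
∠Z = arctan(51.5/25.0) = 64.1°

64.1°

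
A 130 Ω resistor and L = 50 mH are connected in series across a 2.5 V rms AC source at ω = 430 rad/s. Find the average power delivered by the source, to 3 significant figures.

X_L = ωL = 21.5 Ω
Z = 130 + j21.5 Ω
|Z| = √(130² + 21.5²) = 132 Ω
∠Z = arctan(21.5/130) = 9.39°
I = V/|Z| = 19.0 mA
P = VI cos φ = 2.5 × 0.0190 × cos(9.39°) = 46.8 mW

46.8 mW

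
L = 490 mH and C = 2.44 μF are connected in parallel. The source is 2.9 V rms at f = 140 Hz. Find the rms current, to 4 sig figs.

ω = 2πf = 879.6 rad/s
X_L = ωL = 431.0 Ω
X_C = 1/(ωC) = 465.9 Ω
Parallel: admittances add. Y = 1/(jωL) + jωC
Y = (0 − j0.0001737) S
|Y| = 0.0001737 S → |Z| = 1/|Y| = 5757 Ω, ∠Z = −∠Y = 90.00°
I = V/|Z| = 2.9/5757 = 503.7 μA

503.7 μA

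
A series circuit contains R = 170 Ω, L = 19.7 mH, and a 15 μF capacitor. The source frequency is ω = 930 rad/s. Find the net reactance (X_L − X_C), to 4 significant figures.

-53.36 Ω

X_L = ωL = 18.32 Ω
X_C = 1/(ωC) = 71.68 Ω
X = 18.32 − 71.68 = -53.36 Ω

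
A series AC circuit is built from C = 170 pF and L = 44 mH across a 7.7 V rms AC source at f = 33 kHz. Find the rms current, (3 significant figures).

400 μA

ω = 2πf = 207300 rad/s
X_L = ωL = 9120 Ω
X_C = 1/(ωC) = 28400 Ω
Net reactance X = X_L − X_C = -19200 Ω
Z = − j19200 Ω
|Z| = √(0² + 19200²) = 19200 Ω
I = V/|Z| = 7.7/19200 = 400 μA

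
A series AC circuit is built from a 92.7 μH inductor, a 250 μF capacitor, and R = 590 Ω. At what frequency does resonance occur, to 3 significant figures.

1.05 kHz

ω₀ = 1/√(LC) = 1/√(9.27e-05 × 0.00025) = 6569 rad/s
f₀ = ω₀/(2π) = 1.05 kHz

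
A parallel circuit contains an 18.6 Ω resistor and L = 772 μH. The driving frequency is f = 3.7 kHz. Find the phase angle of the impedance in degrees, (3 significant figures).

ω = 2πf = 23250 rad/s
X_L = ωL = 17.9 Ω
Parallel: admittances add. Y = 1/R + 1/(jωL)
Y = (0.0538 − j0.0557) S
|Y| = 0.0774 S → |Z| = 1/|Y| = 12.9 Ω, ∠Z = −∠Y = 46.0°

46.0°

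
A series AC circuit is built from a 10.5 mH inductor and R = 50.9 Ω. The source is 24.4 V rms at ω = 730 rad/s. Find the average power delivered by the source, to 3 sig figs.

X_L = ωL = 7.67 Ω
Z = 50.9 + j7.67 Ω
|Z| = √(50.9² + 7.67²) = 51.5 Ω
∠Z = arctan(7.67/50.9) = 8.56°
I = V/|Z| = 474 mA
P = VI cos φ = 24.4 × 0.474 × cos(8.56°) = 11.4 W

11.4 W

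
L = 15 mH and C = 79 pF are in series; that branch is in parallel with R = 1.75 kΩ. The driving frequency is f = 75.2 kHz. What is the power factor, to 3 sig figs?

ω = 2πf = 472500 rad/s
X_L = ωL = 7090 Ω
X_C = 1/(ωC) = 26800 Ω
Branch 1: Z₁ = R = 1750 Ω
Branch 2 (series LC): Z₂ = j(X_L − X_C) = −j19700 Ω
Parallel: Z = Z₁Z₂/(Z₁+Z₂), |Z| = 1740 Ω, ∠Z = -5.08°
cos φ = cos(-5.08°) = 0.996

0.996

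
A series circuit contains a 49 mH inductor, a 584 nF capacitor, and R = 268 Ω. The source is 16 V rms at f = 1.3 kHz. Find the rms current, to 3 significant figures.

48.7 mA

ω = 2πf = 8168 rad/s
X_L = ωL = 400 Ω
X_C = 1/(ωC) = 210 Ω
Net reactance X = X_L − X_C = 191 Ω
Z = 268 + j191 Ω
|Z| = √(268² + 191²) = 329 Ω
I = V/|Z| = 16/329 = 48.7 mA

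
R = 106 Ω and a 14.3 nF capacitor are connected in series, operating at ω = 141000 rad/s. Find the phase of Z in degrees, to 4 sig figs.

-77.94°

X_C = 1/(ωC) = 496.0 Ω
Z = 106.0 − j496.0 Ω
|Z| = √(106.0² + 496.0²) = 507.2 Ω
∠Z = arctan(-496.0/106.0) = -77.94°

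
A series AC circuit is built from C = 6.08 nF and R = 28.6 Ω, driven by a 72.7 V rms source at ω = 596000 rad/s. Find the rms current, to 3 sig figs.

262 mA

X_C = 1/(ωC) = 276 Ω
Z = 28.6 − j276 Ω
|Z| = √(28.6² + 276²) = 277 Ω
I = V/|Z| = 72.7/277 = 262 mA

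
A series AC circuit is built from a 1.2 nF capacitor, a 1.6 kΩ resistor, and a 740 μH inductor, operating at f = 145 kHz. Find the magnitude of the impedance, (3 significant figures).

ω = 2πf = 911100 rad/s
X_L = ωL = 674 Ω
X_C = 1/(ωC) = 915 Ω
Net reactance X = X_L − X_C = -240 Ω
Z = 1600 − j240 Ω
|Z| = √(1600² + 240²) = 1620 Ω

1620 Ω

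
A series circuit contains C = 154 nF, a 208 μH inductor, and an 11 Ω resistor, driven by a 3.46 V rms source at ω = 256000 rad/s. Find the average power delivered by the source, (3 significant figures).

X_L = ωL = 53.2 Ω
X_C = 1/(ωC) = 25.4 Ω
Net reactance X = X_L − X_C = 27.9 Ω
Z = 11.0 + j27.9 Ω
|Z| = √(11.0² + 27.9²) = 30.0 Ω
∠Z = arctan(27.9/11.0) = 68.5°
I = V/|Z| = 115 mA
P = VI cos φ = 3.46 × 0.115 × cos(68.5°) = 147 mW

147 mW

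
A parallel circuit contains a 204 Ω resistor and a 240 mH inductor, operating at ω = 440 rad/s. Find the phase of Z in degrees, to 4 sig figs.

62.63°

X_L = ωL = 105.6 Ω
Parallel: admittances add. Y = 1/R + 1/(jωL)
Y = (0.004902 − j0.009470) S
|Y| = 0.01066 S → |Z| = 1/|Y| = 93.78 Ω, ∠Z = −∠Y = 62.63°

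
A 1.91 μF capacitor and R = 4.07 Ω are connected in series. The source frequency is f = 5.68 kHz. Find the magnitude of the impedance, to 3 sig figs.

15.2 Ω

ω = 2πf = 35690 rad/s
X_C = 1/(ωC) = 14.7 Ω
Z = 4.07 − j14.7 Ω
|Z| = √(4.07² + 14.7²) = 15.2 Ω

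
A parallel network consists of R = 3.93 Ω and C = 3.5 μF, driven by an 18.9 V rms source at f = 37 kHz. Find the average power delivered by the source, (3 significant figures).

ω = 2πf = 232500 rad/s
X_C = 1/(ωC) = 1.23 Ω
Parallel: admittances add. Y = 1/R + jωC
Y = (0.254 + j0.814) S
|Y| = 0.853 S → |Z| = 1/|Y| = 1.17 Ω, ∠Z = −∠Y = -72.6°
I = V/|Z| = 16.1 A
P = VI cos φ = 18.9 × 16.1 × cos(-72.6°) = 90.9 W

90.9 W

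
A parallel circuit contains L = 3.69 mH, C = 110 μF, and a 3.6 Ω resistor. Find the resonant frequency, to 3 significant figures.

ω₀ = 1/√(LC) = 1/√(0.00369 × 0.00011) = 1570 rad/s
f₀ = ω₀/(2π) = 250 Hz

250 Hz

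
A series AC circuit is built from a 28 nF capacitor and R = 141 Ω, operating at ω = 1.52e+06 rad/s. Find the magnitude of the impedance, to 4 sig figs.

142.9 Ω

X_C = 1/(ωC) = 23.50 Ω
Z = 141.0 − j23.50 Ω
|Z| = √(141.0² + 23.50²) = 142.9 Ω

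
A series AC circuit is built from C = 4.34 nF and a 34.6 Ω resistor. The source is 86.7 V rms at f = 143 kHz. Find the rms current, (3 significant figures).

ω = 2πf = 898500 rad/s
X_C = 1/(ωC) = 256 Ω
Z = 34.6 − j256 Ω
|Z| = √(34.6² + 256²) = 259 Ω
I = V/|Z| = 86.7/259 = 335 mA

335 mA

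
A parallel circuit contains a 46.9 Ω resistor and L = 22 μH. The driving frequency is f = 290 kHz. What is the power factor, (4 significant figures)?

ω = 2πf = 1.822e+06 rad/s
X_L = ωL = 40.09 Ω
Parallel: admittances add. Y = 1/R + 1/(jωL)
Y = (0.02132 − j0.02495) S
|Y| = 0.03282 S → |Z| = 1/|Y| = 30.47 Ω, ∠Z = −∠Y = 49.48°
cos φ = cos(49.48°) = 0.6497

0.6497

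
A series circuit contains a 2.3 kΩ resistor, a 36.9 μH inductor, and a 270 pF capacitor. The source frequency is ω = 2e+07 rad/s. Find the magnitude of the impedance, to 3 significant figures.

X_L = ωL = 738 Ω
X_C = 1/(ωC) = 185 Ω
Net reactance X = X_L − X_C = 553 Ω
Z = 2300 + j553 Ω
|Z| = √(2300² + 553²) = 2370 Ω

2370 Ω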